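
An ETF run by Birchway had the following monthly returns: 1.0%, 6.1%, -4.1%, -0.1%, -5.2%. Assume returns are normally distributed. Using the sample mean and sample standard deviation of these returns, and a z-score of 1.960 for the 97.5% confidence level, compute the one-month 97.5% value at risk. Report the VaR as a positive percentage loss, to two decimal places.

Mean return r̄ = -2.30 / 5 = -0.4600%
Σ(r − r̄)² = 81.0120; sample σ = √(81.0120/4) = 4.5003%
VaR = −(r̄ − z·σ) = −(-0.4600 − 1.960 × 4.5003) = −(-9.2806) = 9.2806%

9.28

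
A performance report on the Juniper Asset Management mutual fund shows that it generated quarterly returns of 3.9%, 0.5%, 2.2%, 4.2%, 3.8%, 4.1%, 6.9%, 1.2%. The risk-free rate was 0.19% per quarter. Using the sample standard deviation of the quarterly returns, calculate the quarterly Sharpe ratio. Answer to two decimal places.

μ = (3.9 + 0.5 + 2.2 + 4.2 + 3.8 + 4.1 + 6.9 + 1.2) / 8 = 3.3500%
Sample std dev = √[28.4600 / 7] = 2.0164%
Sharpe = (μ − rf) / σ = (3.3500 − 0.19) / 2.0164 = 3.1600 / 2.0164 = 1.5671

1.57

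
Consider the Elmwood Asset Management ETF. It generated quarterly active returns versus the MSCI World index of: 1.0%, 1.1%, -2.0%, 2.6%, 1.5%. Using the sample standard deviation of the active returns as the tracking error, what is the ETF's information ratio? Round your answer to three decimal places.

0.491

r̄ = (1 + 1.1 − 2 + 2.6 + 1.5) / 5 = 4.20 / 5 = 0.8400%
Σ(r − r̄)² = (1 − 0.8400)² + (1.1 − 0.8400)² + (-2 − 0.8400)² + … = 11.6920
σ = √[11.6920 / 4] = 1.7097%
IR = r̄ / tracking error = 0.8400 / 1.7097 = 0.4913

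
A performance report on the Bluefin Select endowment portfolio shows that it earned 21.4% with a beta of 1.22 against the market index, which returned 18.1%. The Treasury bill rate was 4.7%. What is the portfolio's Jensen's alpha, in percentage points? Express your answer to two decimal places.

CAPM expected return = Rf + β(Rm − Rf) = 4.7% + 1.22 × (18.1% − 4.7%) = 4.7 + 1.22 × 13.40 = 21.0480%
Jensen's α = Rp − E[R] = 21.4% − 21.0480% = 0.3520

0.35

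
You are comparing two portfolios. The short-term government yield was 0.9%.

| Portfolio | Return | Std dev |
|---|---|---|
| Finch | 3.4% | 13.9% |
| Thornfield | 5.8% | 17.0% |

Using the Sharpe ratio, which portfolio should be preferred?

Thornfield

Finch: Sharpe ratio = (3.4% − 0.9%) / 13.9% = 0.180
Thornfield: Sharpe ratio = (5.8% − 0.9%) / 17.0% = 0.288
Highest: Thornfield (0.288).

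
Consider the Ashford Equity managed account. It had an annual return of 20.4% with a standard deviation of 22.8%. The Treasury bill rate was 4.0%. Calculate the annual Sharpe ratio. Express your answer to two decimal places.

0.72

Sharpe = (Rp − Rf) / σp = (20.4% − 4.0%) / 22.8% = 16.40% / 22.8% = 0.7193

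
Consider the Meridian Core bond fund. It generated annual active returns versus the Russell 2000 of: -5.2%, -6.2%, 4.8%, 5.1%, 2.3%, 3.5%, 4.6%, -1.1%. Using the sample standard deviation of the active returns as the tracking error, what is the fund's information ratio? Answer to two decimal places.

0.21

r̄ = (-5.2 − 6.2 + 4.8 + 5.1 + 2.3 + 3.5 + 4.6 − 1.1) / 8 = 7.80 / 8 = 0.9750%
Σ(r − r̄)² = 146.8350; sample σ = √(146.8350/7) = 4.5800%
IR = r̄ / tracking error = 0.9750 / 4.5800 = 0.2129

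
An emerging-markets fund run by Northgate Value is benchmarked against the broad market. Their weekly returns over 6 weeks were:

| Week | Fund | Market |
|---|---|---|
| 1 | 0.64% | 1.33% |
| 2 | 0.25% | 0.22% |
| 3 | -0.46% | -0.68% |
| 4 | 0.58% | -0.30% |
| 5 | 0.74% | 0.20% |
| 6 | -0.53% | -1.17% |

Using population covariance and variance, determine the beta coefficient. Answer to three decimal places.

0.505

r̄p = 0.2033%,  r̄m = -0.0667%
Cov = Σ(rp − r̄p)(rm − r̄m) / 6 = 0.3157
Var(rm) = Σ(rm − r̄m)² / 6 = 0.6253
β = Cov / Var = 0.3157 / 0.6253 = 0.5049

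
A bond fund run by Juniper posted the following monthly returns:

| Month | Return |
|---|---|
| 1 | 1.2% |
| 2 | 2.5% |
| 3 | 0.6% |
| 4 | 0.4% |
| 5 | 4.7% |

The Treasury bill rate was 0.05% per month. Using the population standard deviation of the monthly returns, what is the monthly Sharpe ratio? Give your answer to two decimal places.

r̄ = (1.2 + 2.5 + 0.6 + 0.4 + 4.7) / 5 = 1.8800%
Σ(r − r̄)² = 12.6280; population σ = √(12.6280/5) = 1.5892%
Sharpe = (r̄ − rf) / σ = (1.8800 − 0.05) / 1.5892 = 1.8300 / 1.5892 = 1.1515

1.15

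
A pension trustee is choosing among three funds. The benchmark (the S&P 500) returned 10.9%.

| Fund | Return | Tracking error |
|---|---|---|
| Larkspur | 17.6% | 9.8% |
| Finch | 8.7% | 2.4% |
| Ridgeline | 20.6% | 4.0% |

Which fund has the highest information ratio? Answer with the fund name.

Ridgeline

Larkspur: IR = (17.6% − 10.9%) / 9.8% = 0.684
Finch: IR = (8.7% − 10.9%) / 2.4% = -0.917
Ridgeline: IR = (20.6% − 10.9%) / 4.0% = 2.425
Highest: Ridgeline (2.425).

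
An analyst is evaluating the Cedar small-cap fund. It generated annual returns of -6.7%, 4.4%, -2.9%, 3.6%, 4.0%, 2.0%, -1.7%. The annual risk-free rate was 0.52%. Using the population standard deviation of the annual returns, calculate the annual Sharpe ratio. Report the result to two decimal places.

-0.03

Mean return r̄ = 2.70 / 7 = 0.3857%
Σ(r − r̄)² = 107.4686; population σ = √(107.4686/7) = 3.9182%
Sharpe = (r̄ − rf) / σ = (0.3857 − 0.52) / 3.9182 = -0.1343 / 3.9182 = -0.0343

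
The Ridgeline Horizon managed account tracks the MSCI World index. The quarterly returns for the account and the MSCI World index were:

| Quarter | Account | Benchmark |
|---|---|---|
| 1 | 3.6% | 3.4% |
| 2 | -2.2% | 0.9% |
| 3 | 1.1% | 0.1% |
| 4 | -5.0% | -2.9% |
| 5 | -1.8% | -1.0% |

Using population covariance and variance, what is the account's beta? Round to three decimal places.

r̄p = -0.8600%,  r̄m = 0.1000%
Cov = Σ(rp − r̄p)(rm − r̄m) / 5 = 5.4200
Var(rm) = Σ(rm − r̄m)² / 5 = 4.3480
β = Cov / Var = 5.4200 / 4.3480 = 1.2466

1.247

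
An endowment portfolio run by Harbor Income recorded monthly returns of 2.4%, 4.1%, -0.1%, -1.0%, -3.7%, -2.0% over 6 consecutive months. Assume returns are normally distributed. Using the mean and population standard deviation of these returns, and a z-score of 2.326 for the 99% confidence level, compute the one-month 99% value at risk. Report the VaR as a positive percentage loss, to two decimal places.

6.15

Mean return μ = -0.30 / 6 = -0.0500%
Σ(r − μ)² = 41.2550; population σ = √(41.2550/6) = 2.6222%
VaR = −(μ − z·σ) = −(-0.0500 − 2.326 × 2.6222) = −(-6.1492) = 6.1492%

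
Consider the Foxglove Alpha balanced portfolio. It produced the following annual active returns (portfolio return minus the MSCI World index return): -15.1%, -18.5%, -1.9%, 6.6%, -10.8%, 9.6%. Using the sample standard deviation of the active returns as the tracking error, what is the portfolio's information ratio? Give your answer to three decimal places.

r̄ = (-15.1 − 18.5 − 1.9 + 6.6 − 10.8 + 9.6) / 6 = -30.10 / 6 = -5.0167%
Σ(r − r̄)² = (-15.1 − (-5.0167))² + (-18.5 − (-5.0167))² + (-1.9 − (-5.0167))² + … = 675.2283
sample σ = √(675.2283 / 5) = √135.0457 = 11.6209%
IR = r̄ / tracking error = -5.0167 / 11.6209 = -0.4317

-0.432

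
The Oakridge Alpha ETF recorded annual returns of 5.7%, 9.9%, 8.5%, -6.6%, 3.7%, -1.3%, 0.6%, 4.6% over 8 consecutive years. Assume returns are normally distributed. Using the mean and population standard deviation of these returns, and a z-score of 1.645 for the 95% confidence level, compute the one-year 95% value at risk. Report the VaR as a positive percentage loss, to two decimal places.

5.18

r̄ = (5.7 + 9.9 + 8.5 − 6.6 + 3.7 − 1.3 + 0.6 + 4.6) / 8 = 25.10 / 8 = 3.1375%
Population σ = √[Σ(r − r̄)² / 8] = √[204.4588 / 8] = √25.5574 = 5.0554%
VaR = −(r̄ − z·σ) = −(3.1375 − 1.645 × 5.0554) = −(-5.1786) = 5.1786%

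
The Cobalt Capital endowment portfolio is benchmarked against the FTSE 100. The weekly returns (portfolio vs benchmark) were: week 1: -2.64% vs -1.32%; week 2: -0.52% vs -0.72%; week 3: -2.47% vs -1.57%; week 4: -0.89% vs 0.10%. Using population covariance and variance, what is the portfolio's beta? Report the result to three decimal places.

r̄p = -1.6300%,  r̄m = -0.8775%
Cov = Σ(rp − r̄p)(rm − r̄m) / 4 = 0.4817
Var(rm) = Σ(rm − r̄m)² / 4 = 0.4139
β = Cov / Var = 0.4817 / 0.4139 = 1.1638

1.164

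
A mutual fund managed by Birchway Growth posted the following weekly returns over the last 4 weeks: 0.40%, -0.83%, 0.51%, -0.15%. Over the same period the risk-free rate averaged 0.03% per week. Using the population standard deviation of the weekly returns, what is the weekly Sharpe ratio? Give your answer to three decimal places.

-0.089

Mean return μ = -0.070 / 4 = -0.0175%
Σ(r − μ)² = (0.4 − (-0.0175))² + (-0.83 − (-0.0175))² + (0.51 − (-0.0175))² + … = 1.1303
population σ = √(1.1303 / 4) = √0.2826 = 0.5316%
Sharpe = (μ − rf) / σ = (-0.0175 − 0.03) / 0.5316 = -0.0475 / 0.5316 = -0.0894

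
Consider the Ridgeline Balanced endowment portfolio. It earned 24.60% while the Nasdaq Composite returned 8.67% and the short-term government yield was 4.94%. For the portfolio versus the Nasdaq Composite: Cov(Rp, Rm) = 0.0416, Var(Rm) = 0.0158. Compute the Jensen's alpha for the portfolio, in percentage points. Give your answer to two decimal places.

β = Cov / Var = 0.0416 / 0.0158 = 2.6329
E[R] = Rf + β(Rm − Rf) = 4.94% + 2.6329 × (8.67% − 4.94%) = 14.7607%
α = Rp − E[R] = 24.60% − 14.7607% = 9.8393

9.84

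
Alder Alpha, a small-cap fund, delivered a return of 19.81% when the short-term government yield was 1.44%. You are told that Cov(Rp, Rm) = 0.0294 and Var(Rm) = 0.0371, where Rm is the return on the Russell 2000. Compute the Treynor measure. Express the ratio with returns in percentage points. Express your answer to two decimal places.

23.18

β = Cov / Var = 0.0294 / 0.0371 = 0.7925
Treynor = (Rp − Rf) / β = (19.81% − 1.44%) / 0.7925 = 18.37 / 0.7925 = 23.1798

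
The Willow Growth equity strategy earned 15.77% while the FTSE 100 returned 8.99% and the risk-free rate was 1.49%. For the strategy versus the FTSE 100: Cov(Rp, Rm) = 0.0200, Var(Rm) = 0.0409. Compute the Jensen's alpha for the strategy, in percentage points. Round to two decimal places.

β = Cov / Var = 0.0200 / 0.0409 = 0.4890
E[R] = Rf + β(Rm − Rf) = 1.49% + 0.4890 × (8.99% − 1.49%) = 5.1575%
α = Rp − E[R] = 15.77% − 5.1575% = 10.6125

10.61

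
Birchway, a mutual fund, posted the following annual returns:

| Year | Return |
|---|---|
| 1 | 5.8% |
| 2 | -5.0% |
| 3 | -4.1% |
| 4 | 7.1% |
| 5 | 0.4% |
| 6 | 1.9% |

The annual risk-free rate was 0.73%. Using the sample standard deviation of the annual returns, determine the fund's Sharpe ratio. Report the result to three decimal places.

0.058

Mean return r̄ = 6.10 / 6 = 1.0167%
Sample σ = √[Σ(r − r̄)² / 5] = √[123.4283 / 5] = √24.6857 = 4.9685%
Sharpe = (r̄ − rf) / σ = (1.0167 − 0.73) / 4.9685 = 0.2867 / 4.9685 = 0.0577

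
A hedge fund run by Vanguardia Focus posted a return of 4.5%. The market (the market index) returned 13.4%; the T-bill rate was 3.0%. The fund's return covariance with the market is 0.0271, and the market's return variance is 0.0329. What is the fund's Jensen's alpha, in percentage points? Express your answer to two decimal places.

β = Cov / Var = 0.0271 / 0.0329 = 0.8237
E[R] = Rf + β(Rm − Rf) = 3.0% + 0.8237 × (13.4% − 3.0%) = 11.5665%
α = Rp − E[R] = 4.5% − 11.5665% = -7.0665

-7.07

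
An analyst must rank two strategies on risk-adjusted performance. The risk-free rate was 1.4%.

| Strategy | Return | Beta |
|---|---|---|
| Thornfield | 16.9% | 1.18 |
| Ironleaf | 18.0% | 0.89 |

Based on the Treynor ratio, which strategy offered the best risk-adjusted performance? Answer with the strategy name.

Ironleaf

Thornfield: Treynor = (16.9% − 1.4%) / 1.18 = 13.136
Ironleaf: Treynor = (18.0% − 1.4%) / 0.89 = 18.652
Highest: Ironleaf (18.652).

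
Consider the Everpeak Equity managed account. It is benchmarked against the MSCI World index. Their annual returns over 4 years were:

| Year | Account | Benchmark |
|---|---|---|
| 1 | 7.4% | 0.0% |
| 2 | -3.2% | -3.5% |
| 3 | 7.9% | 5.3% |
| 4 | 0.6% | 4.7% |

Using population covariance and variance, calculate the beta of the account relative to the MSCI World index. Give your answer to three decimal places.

r̄p = 3.1750%,  r̄m = 1.6250%
Cov = Σ(rp − r̄p)(rm − r̄m) / 4 = 8.8131
Var(rm) = Σ(rm − r̄m)² / 4 = 12.9669
β = Cov / Var = 8.8131 / 12.9669 = 0.6797

0.680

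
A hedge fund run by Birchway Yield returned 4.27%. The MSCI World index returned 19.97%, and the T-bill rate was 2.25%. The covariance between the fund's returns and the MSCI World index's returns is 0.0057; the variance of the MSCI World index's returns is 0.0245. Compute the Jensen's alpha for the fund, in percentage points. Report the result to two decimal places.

β = Cov / Var = 0.0057 / 0.0245 = 0.2327
E[R] = Rf + β(Rm − Rf) = 2.25% + 0.2327 × (19.97% − 2.25%) = 6.3734%
α = Rp − E[R] = 4.27% − 6.3734% = -2.1034

-2.10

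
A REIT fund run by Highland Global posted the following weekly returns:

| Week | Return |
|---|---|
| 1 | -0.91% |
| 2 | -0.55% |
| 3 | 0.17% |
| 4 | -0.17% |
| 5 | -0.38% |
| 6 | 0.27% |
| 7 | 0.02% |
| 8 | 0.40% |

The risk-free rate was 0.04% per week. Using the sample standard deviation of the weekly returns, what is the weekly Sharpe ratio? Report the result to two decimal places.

μ = (-0.91 − 0.55 + 0.17 − 0.17 − 0.38 + 0.27 + 0.02 + 0.4) / 8 = -0.1438%
Σ(r − μ)² = (-0.91 − (-0.1438))² + (-0.55 − (-0.1438))² + … = 1.4008
σ = √[1.4008 / 7] = 0.4473%
Sharpe = (μ − rf) / σ = (-0.1438 − 0.04) / 0.4473 = -0.1838 / 0.4473 = -0.4109

-0.41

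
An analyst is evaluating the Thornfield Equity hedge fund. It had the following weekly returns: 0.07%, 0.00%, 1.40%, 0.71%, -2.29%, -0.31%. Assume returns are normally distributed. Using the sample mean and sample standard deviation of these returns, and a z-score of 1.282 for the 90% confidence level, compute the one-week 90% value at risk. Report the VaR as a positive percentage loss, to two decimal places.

1.67

μ = (0.07 + 0 + 1.4 + 0.71 − 2.29 − 0.31) / 6 = -0.420 / 6 = -0.0700%
Sample σ = √[Σ(r − μ)² / 5] = √[7.7798 / 5] = √1.5560 = 1.2474%
VaR = −(μ − z·σ) = −(-0.0700 − 1.282 × 1.2474) = −(-1.6692) = 1.6692%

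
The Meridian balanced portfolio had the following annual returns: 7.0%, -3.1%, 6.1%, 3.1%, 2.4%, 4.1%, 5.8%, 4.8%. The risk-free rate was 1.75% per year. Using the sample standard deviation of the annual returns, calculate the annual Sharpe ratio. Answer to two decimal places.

0.64

μ = (7 − 3.1 + 6.1 + 3.1 + 2.4 + 4.1 + 5.8 + 4.8) / 8 = 3.7750%
Sample σ = √[Σ(r − μ)² / 7] = √[70.6750 / 7] = √10.0964 = 3.1775%
Sharpe = (μ − rf) / σ = (3.7750 − 1.75) / 3.1775 = 2.0250 / 3.1775 = 0.6373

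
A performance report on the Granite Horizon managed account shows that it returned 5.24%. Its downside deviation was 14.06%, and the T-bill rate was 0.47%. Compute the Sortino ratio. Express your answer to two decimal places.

0.34

Sortino = (Rp − Rf) / σd = (5.24% − 0.47%) / 14.06% = 4.77% / 14.06% = 0.3393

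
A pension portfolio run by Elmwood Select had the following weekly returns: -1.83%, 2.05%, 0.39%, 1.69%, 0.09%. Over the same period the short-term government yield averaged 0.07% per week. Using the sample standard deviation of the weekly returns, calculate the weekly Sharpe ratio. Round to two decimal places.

0.27

r̄ = (-1.83 + 2.05 + 0.39 + 1.69 + 0.09) / 5 = 0.4780%
Σ(r − r̄)² = (-1.83 − 0.4780)² + (2.05 − 0.4780)² + … = 9.4253
σ = √[9.4253 / 4] = 1.5350%
Sharpe = (r̄ − rf) / σ = (0.4780 − 0.07) / 1.5350 = 0.4080 / 1.5350 = 0.2658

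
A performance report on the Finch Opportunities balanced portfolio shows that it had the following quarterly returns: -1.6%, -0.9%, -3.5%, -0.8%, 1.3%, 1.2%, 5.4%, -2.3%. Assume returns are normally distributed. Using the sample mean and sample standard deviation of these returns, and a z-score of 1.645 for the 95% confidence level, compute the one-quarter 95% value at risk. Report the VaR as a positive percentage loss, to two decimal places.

r̄ = (-1.6 − 0.9 − 3.5 − 0.8 + 1.3 + 1.2 + 5.4 − 2.3) / 8 = -1.20 / 8 = -0.1500%
Σ(r − r̄)² = 53.6600; sample σ = √(53.6600/7) = 2.7687%
VaR = −(r̄ − z·σ) = −(-0.1500 − 1.645 × 2.7687) = −(-4.7045) = 4.7045%

4.70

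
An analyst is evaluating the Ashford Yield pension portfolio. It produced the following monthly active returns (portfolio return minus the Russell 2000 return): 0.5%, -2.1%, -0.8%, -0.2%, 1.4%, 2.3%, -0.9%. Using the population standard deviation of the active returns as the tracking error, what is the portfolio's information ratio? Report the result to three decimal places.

Mean return r̄ = 0.20 / 7 = 0.0286%
Population σ = √[Σ(r − r̄)² / 7] = √[13.3943 / 7] = √1.9135 = 1.3833%
IR = r̄ / tracking error = 0.0286 / 1.3833 = 0.0207

0.021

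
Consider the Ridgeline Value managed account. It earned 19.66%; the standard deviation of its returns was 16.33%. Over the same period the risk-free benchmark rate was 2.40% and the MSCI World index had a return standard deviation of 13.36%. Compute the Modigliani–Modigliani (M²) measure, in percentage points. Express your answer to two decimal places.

Sharpe = (Rp − Rf) / σp = (19.66% − 2.40%) / 16.33% = 1.0570
M² = Rf + Sharpe × σm = 2.40% + 1.0570 × 13.36% = 16.5215%

16.52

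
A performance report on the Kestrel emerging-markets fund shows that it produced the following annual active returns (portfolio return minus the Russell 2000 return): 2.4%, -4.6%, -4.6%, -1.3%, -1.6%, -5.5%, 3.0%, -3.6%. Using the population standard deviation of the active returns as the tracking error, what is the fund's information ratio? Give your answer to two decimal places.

-0.65

r̄ = (2.4 − 4.6 − 4.6 − 1.3 − 1.6 − 5.5 + 3 − 3.6) / 8 = -1.9750%
Population σ = √[Σ(r − r̄)² / 8] = √[73.3350 / 8] = √9.1669 = 3.0277%
IR = r̄ / tracking error = -1.9750 / 3.0277 = -0.6523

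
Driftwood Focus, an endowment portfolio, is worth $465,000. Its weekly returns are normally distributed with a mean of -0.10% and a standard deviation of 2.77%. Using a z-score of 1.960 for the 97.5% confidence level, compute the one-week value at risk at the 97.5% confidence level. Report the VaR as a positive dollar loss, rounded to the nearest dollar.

$25,711

Return at the 97.5% tail: μ − z·σ = -0.10% − 1.960 × 2.77% = -0.1 − 5.4292 = -5.5292%
VaR = −(-5.5292%) × $465,000 = 5.5292% × $465,000 = $25,711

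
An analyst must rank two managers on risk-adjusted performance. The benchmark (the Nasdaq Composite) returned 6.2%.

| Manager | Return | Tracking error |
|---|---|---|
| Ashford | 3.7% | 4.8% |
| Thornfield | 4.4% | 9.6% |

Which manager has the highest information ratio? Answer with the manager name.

Thornfield

Ashford: IR = (3.7% − 6.2%) / 4.8% = -0.521
Thornfield: IR = (4.4% − 6.2%) / 9.6% = -0.188
Highest: Thornfield (-0.188).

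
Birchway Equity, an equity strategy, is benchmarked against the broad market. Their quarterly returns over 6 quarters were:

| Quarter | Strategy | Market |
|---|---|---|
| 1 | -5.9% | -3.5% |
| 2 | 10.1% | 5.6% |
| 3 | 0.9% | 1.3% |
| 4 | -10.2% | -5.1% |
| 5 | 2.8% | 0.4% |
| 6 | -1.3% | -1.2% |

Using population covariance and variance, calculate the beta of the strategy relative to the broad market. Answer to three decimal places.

1.831

r̄p = -0.6000%,  r̄m = -0.4167%
Cov = Σ(rp − r̄p)(rm − r̄m) / 6 = 21.9300
Var(rm) = Σ(rm − r̄m)² / 6 = 11.9781
β = Cov / Var = 21.9300 / 11.9781 = 1.8308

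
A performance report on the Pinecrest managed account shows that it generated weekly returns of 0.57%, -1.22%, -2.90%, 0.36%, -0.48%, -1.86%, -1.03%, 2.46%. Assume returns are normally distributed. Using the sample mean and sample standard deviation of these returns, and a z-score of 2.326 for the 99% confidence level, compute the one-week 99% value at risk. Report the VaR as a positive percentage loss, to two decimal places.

4.35

r̄ = (0.57 − 1.22 − 2.9 + 0.36 − 0.48 − 1.86 − 1.03 + 2.46) / 8 = -4.100 / 8 = -0.5125%
Σ(r − r̄)² = (0.57 − (-0.5125))² + (-1.22 − (-0.5125))² + (-2.9 − (-0.5125))² + … = 19.0542
σ = √[19.0542 / 7] = 1.6499%
VaR = −(r̄ − z·σ) = −(-0.5125 − 2.326 × 1.6499) = −(-4.3502) = 4.3502%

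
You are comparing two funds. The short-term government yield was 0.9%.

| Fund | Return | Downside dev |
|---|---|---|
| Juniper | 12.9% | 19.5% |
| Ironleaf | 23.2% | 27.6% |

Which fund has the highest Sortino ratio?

Ironleaf

Juniper: Sortino ratio = (12.9% − 0.9%) / 19.5% = 0.615
Ironleaf: Sortino ratio = (23.2% − 0.9%) / 27.6% = 0.808
Highest: Ironleaf (0.808).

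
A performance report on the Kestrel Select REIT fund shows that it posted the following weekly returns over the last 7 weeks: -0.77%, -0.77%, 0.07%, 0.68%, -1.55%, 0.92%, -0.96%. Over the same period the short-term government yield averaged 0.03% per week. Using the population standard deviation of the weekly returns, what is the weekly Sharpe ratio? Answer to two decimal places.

r̄ = (-0.77 − 0.77 + 0.07 + 0.68 − 1.55 + 0.92 − 0.96) / 7 = -0.3400%
Σ(r − r̄)² = (-0.77 − (-0.3400))² + (-0.77 − (-0.3400))² + … = 5.0144
population σ = √(5.0144 / 7) = √0.7163 = 0.8463%
Sharpe = (r̄ − rf) / σ = (-0.3400 − 0.03) / 0.8463 = -0.3700 / 0.8463 = -0.4372

-0.44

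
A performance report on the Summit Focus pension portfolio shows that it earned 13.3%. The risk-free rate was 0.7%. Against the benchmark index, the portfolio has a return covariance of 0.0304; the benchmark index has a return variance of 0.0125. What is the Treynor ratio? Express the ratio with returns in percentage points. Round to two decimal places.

β = Cov / Var = 0.0304 / 0.0125 = 2.4320
Treynor = (Rp − Rf) / β = (13.3% − 0.7%) / 2.4320 = 12.60 / 2.4320 = 5.1809

5.18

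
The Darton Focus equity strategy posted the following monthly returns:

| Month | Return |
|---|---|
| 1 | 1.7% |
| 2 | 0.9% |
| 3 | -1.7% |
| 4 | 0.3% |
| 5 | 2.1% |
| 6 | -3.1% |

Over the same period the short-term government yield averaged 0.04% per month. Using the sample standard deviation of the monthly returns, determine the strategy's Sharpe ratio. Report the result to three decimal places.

-0.003

μ = (1.7 + 0.9 − 1.7 + 0.3 + 2.1 − 3.1) / 6 = 0.20 / 6 = 0.0333%
Σ(r − μ)² = (1.7 − 0.0333)² + (0.9 − 0.0333)² + … = 20.6933
sample σ = √(20.6933 / 5) = √4.1387 = 2.0344%
Sharpe = (μ − rf) / σ = (0.0333 − 0.04) / 2.0344 = -0.0067 / 2.0344 = -0.0033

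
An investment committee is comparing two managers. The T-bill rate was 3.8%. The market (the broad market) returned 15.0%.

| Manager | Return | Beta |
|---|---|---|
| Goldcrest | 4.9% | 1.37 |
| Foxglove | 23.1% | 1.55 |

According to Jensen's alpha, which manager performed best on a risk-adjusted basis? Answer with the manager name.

Goldcrest: α = 4.9% − [3.8% + 1.37 × (15.0% − 3.8%)] = -14.244
Foxglove: α = 23.1% − [3.8% + 1.55 × (15.0% − 3.8%)] = 1.940
Highest: Foxglove (1.940).

Foxglove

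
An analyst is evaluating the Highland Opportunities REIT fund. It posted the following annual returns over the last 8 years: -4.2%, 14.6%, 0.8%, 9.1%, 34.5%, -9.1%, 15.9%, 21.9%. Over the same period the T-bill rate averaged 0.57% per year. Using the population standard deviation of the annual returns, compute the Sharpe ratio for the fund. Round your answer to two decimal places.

0.73

μ = (-4.2 + 14.6 + 0.8 + 9.1 + 34.5 − 9.1 + 15.9 + 21.9) / 8 = 83.50 / 8 = 10.4375%
Σ(r − μ)² = (-4.2 − 10.4375)² + (14.6 − 10.4375)² + (0.8 − 10.4375)² + … = 1448.1988
σ = √[1448.1988 / 8] = 13.4545%
Sharpe = (μ − rf) / σ = (10.4375 − 0.57) / 13.4545 = 9.8675 / 13.4545 = 0.7334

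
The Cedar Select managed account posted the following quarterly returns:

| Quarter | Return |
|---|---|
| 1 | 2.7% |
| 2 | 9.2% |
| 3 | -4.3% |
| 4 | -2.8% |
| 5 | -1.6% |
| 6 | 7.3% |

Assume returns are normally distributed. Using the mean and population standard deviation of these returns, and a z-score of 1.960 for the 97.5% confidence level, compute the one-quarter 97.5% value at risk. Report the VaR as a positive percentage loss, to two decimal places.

8.24

μ = (2.7 + 9.2 − 4.3 − 2.8 − 1.6 + 7.3) / 6 = 1.7500%
Population σ = √[Σ(r − μ)² / 6] = √[155.7350 / 6] = √25.9558 = 5.0947%
VaR = −(μ − z·σ) = −(1.7500 − 1.960 × 5.0947) = −(-8.2356) = 8.2356%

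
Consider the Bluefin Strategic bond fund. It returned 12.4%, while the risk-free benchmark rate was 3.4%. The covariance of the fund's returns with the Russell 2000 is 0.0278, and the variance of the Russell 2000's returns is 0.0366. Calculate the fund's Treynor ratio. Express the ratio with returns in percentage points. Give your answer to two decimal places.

11.85

β = Cov / Var = 0.0278 / 0.0366 = 0.7596
Treynor = (Rp − Rf) / β = (12.4% − 3.4%) / 0.7596 = 9.00 / 0.7596 = 11.8483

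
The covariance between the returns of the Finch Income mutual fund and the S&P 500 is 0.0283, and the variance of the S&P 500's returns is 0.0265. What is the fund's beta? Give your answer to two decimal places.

β = Cov(Rp, Rm) / Var(Rm) = 0.0283 / 0.0265 = 1.0679

1.07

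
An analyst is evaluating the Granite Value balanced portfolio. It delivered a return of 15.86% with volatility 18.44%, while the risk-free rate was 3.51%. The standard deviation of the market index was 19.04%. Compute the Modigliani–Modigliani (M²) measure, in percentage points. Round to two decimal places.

Sharpe = (Rp − Rf) / σp = (15.86% − 3.51%) / 18.44% = 0.6697
M² = Rf + Sharpe × σm = 3.51% + 0.6697 × 19.04% = 16.2611%

16.26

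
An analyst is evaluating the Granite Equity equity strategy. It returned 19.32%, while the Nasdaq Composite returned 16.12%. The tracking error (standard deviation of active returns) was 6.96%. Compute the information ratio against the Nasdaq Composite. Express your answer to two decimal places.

0.46

IR = (Rp − Rb) / TE = (19.32% − 16.12%) / 6.96% = 3.20% / 6.96% = 0.4598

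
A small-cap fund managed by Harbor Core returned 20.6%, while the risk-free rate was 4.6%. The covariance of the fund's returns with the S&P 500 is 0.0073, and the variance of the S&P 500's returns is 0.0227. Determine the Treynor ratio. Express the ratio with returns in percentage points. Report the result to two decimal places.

49.75

β = Cov / Var = 0.0073 / 0.0227 = 0.3216
Treynor = (Rp − Rf) / β = (20.6% − 4.6%) / 0.3216 = 16.00 / 0.3216 = 49.7512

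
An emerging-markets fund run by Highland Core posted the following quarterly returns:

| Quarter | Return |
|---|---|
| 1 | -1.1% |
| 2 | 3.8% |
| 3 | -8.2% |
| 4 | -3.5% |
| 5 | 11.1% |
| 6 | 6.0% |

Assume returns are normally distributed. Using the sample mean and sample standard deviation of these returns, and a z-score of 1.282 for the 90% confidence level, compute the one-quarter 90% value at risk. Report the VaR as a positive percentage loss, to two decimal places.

7.59

r̄ = (-1.1 + 3.8 − 8.2 − 3.5 + 11.1 + 6) / 6 = 8.10 / 6 = 1.3500%
Σ(r − r̄)² = (-1.1 − 1.3500)² + (3.8 − 1.3500)² + (-8.2 − 1.3500)² + … = 243.4150
sample σ = √(243.4150 / 5) = √48.6830 = 6.9773%
VaR = −(r̄ − z·σ) = −(1.3500 − 1.282 × 6.9773) = −(-7.5949) = 7.5949%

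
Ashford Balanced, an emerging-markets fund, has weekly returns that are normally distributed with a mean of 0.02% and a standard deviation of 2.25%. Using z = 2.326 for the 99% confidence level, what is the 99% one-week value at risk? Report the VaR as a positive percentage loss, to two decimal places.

VaR (as % loss) = −(μ − z·σ) = −(0.02% − 2.326 × 2.25%) = −(-5.2135%) = 5.2135%

5.21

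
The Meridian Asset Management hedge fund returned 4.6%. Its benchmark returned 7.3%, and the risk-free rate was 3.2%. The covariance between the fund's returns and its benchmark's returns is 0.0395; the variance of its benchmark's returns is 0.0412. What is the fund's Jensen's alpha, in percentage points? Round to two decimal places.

β = Cov / Var = 0.0395 / 0.0412 = 0.9587
E[R] = Rf + β(Rm − Rf) = 3.2% + 0.9587 × (7.3% − 3.2%) = 7.1307%
α = Rp − E[R] = 4.6% − 7.1307% = -2.5307

-2.53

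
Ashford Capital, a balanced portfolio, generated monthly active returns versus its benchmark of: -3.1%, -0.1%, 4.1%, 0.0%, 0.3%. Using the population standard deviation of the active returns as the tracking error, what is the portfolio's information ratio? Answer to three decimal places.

0.105

Mean return r̄ = 1.20 / 5 = 0.2400%
Σ(r − r̄)² = 26.2320; population σ = √(26.2320/5) = 2.2905%
IR = r̄ / tracking error = 0.2400 / 2.2905 = 0.1048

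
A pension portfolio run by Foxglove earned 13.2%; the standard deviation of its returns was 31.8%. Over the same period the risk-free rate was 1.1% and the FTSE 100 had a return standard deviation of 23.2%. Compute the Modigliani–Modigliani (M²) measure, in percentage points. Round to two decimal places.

Sharpe = (Rp − Rf) / σp = (13.2% − 1.1%) / 31.8% = 0.3805
M² = Rf + Sharpe × σm = 1.1% + 0.3805 × 23.2% = 9.9276%

9.93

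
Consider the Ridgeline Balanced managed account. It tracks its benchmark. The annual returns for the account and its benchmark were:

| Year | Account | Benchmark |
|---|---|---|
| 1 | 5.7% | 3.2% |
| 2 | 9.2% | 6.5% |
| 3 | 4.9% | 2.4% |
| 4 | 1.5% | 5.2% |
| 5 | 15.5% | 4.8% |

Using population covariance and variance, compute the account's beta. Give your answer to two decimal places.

r̄p = 7.3600%,  r̄m = 4.4200%
Cov = Σ(rp − r̄p)(rm − r̄m) / 5 = 1.8688
Var(rm) = Σ(rm − r̄m)² / 5 = 2.1296
β = Cov / Var = 1.8688 / 2.1296 = 0.8775

0.88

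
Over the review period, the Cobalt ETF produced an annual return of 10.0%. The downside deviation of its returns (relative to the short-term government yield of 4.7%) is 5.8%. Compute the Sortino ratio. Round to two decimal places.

Sortino = (Rp − Rf) / σd = (10.0% − 4.7%) / 5.8% = 5.30% / 5.8% = 0.9138

0.91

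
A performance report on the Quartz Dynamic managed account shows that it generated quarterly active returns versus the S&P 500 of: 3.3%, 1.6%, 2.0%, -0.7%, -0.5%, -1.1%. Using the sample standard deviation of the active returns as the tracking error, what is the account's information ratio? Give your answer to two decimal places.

r̄ = (3.3 + 1.6 + 2 − 0.7 − 0.5 − 1.1) / 6 = 4.60 / 6 = 0.7667%
Σ(r − r̄)² = 15.8733; sample σ = √(15.8733/5) = 1.7818%
IR = r̄ / tracking error = 0.7667 / 1.7818 = 0.4303

0.43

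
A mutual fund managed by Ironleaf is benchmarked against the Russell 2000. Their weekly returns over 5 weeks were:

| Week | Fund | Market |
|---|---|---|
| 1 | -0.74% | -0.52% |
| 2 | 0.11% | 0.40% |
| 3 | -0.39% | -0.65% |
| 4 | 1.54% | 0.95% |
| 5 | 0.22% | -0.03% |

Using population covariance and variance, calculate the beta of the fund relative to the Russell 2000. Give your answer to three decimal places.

r̄p = 0.1480%,  r̄m = 0.0300%
Cov = Σ(rp − r̄p)(rm − r̄m) / 5 = 0.4233
Var(rm) = Σ(rm − r̄m)² / 5 = 0.3504
β = Cov / Var = 0.4233 / 0.3504 = 1.2080

1.208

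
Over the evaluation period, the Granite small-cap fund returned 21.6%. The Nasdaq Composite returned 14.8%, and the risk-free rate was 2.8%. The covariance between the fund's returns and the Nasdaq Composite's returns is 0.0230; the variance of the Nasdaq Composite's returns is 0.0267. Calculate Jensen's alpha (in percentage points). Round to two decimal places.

β = Cov / Var = 0.0230 / 0.0267 = 0.8614
E[R] = Rf + β(Rm − Rf) = 2.8% + 0.8614 × (14.8% − 2.8%) = 13.1368%
α = Rp − E[R] = 21.6% − 13.1368% = 8.4632

8.46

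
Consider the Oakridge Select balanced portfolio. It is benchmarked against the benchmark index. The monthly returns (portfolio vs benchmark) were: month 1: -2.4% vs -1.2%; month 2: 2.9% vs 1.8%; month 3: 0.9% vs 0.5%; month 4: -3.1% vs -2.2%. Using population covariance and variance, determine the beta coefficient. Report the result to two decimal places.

1.57

r̄p = -0.4250%,  r̄m = -0.2750%
Cov = Σ(rp − r̄p)(rm − r̄m) / 4 = 3.7256
Var(rm) = Σ(rm − r̄m)² / 4 = 2.3669
β = Cov / Var = 3.7256 / 2.3669 = 1.5740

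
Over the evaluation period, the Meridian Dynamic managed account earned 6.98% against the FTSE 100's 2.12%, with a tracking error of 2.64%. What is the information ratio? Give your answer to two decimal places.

IR = (Rp − Rb) / TE = (6.98% − 2.12%) / 2.64% = 4.86% / 2.64% = 1.8409

1.84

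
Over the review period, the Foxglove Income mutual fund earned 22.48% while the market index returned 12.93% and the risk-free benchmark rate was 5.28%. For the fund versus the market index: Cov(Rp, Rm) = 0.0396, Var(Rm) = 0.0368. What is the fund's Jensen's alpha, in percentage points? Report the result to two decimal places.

β = Cov / Var = 0.0396 / 0.0368 = 1.0761
E[R] = Rf + β(Rm − Rf) = 5.28% + 1.0761 × (12.93% − 5.28%) = 13.5122%
α = Rp − E[R] = 22.48% − 13.5122% = 8.9678

8.97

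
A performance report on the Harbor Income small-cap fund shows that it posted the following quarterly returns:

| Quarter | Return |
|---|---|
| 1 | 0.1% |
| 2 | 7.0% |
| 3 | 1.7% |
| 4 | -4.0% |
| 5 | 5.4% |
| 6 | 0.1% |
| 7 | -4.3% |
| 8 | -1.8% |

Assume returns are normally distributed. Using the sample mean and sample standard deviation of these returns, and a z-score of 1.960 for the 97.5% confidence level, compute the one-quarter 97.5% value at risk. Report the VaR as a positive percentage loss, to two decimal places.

7.47

r̄ = (0.1 + 7 + 1.7 − 4 + 5.4 + 0.1 − 4.3 − 1.8) / 8 = 4.20 / 8 = 0.5250%
Σ(r − r̄)² = (0.1 − 0.5250)² + (7 − 0.5250)² + … = 116.5950
σ = √[116.5950 / 7] = 4.0812%
VaR = −(r̄ − z·σ) = −(0.5250 − 1.960 × 4.0812) = −(-7.4742) = 7.4742%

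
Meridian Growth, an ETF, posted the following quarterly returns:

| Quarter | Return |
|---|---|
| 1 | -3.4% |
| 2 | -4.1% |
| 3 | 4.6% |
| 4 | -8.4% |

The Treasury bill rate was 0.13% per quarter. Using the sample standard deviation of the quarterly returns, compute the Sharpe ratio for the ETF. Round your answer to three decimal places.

r̄ = (-3.4 − 4.1 + 4.6 − 8.4) / 4 = -11.30 / 4 = -2.8250%
Σ(r − r̄)² = (-3.4 − (-2.8250))² + (-4.1 − (-2.8250))² + … = 88.1675
σ = √[88.1675 / 3] = 5.4212%
Sharpe = (r̄ − rf) / σ = (-2.8250 − 0.13) / 5.4212 = -2.9550 / 5.4212 = -0.5451

-0.545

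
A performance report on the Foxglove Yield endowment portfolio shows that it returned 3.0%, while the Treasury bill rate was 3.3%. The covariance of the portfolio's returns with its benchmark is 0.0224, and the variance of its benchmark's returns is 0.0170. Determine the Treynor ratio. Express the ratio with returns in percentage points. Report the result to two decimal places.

β = Cov / Var = 0.0224 / 0.0170 = 1.3176
Treynor = (Rp − Rf) / β = (3.0% − 3.3%) / 1.3176 = -0.30 / 1.3176 = -0.2277

-0.23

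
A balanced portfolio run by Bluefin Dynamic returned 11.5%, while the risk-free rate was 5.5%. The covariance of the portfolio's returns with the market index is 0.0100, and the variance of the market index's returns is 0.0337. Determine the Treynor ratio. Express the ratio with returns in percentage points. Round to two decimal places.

β = Cov / Var = 0.0100 / 0.0337 = 0.2967
Treynor = (Rp − Rf) / β = (11.5% − 5.5%) / 0.2967 = 6.00 / 0.2967 = 20.2224

20.22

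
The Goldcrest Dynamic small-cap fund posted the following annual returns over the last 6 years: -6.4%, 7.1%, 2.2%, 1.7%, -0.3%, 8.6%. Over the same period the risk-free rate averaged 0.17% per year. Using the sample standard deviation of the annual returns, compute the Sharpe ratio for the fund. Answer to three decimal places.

0.367

μ = (-6.4 + 7.1 + 2.2 + 1.7 − 0.3 + 8.6) / 6 = 12.90 / 6 = 2.1500%
Sample σ = √[Σ(r − μ)² / 5] = √[145.4150 / 5] = √29.0830 = 5.3929%
Sharpe = (μ − rf) / σ = (2.1500 − 0.17) / 5.3929 = 1.9800 / 5.3929 = 0.3671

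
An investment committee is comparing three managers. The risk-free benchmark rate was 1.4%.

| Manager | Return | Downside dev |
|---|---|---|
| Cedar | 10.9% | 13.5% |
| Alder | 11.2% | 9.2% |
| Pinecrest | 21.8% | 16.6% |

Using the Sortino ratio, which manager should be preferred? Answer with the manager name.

Pinecrest

Cedar: Sortino ratio = (10.9% − 1.4%) / 13.5% = 0.704
Alder: Sortino ratio = (11.2% − 1.4%) / 9.2% = 1.065
Pinecrest: Sortino ratio = (21.8% − 1.4%) / 16.6% = 1.229
Highest: Pinecrest (1.229).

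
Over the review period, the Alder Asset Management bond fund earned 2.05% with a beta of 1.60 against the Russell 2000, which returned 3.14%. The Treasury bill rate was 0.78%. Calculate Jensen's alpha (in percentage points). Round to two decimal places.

CAPM expected return = Rf + β(Rm − Rf) = 0.78% + 1.60 × (3.14% − 0.78%) = 0.78 + 1.60 × 2.36 = 4.5560%
Jensen's α = Rp − E[R] = 2.05% − 4.5560% = -2.5060

-2.51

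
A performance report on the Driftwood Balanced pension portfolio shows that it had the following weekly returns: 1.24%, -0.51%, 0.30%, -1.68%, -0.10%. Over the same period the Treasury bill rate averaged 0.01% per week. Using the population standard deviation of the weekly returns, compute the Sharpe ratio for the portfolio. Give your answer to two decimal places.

r̄ = (1.24 − 0.51 + 0.3 − 1.68 − 0.1) / 5 = -0.1500%
Population σ = √[Σ(r − r̄)² / 5] = √[4.6076 / 5] = √0.9215 = 0.9599%
Sharpe = (r̄ − rf) / σ = (-0.1500 − 0.01) / 0.9599 = -0.1600 / 0.9599 = -0.1667

-0.17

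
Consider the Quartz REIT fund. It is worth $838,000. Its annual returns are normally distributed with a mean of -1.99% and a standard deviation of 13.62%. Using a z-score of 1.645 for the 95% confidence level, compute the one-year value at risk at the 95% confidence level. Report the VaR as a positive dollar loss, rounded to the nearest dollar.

Return at the 95% tail: μ − z·σ = -1.99% − 1.645 × 13.62% = -1.99 − 22.4049 = -24.3949%
VaR = −(-24.3949%) × $838,000 = 24.3949% × $838,000 = $204,429

$204,429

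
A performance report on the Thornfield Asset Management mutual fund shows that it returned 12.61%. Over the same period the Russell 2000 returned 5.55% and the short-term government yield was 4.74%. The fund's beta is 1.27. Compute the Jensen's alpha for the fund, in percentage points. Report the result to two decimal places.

CAPM expected return = Rf + β(Rm − Rf) = 4.74% + 1.27 × (5.55% − 4.74%) = 4.74 + 1.27 × 0.81 = 5.7687%
Jensen's α = Rp − E[R] = 12.61% − 5.7687% = 6.8413

6.84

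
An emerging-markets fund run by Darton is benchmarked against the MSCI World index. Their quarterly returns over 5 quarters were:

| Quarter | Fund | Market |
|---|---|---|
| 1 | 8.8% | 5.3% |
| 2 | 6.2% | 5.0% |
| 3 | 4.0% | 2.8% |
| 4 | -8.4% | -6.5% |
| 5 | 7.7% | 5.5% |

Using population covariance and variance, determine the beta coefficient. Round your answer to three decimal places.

1.359

r̄p = 3.6600%,  r̄m = 2.4200%
Cov = Σ(rp − r̄p)(rm − r̄m) / 5 = 28.3008
Var(rm) = Σ(rm − r̄m)² / 5 = 20.8296
β = Cov / Var = 28.3008 / 20.8296 = 1.3587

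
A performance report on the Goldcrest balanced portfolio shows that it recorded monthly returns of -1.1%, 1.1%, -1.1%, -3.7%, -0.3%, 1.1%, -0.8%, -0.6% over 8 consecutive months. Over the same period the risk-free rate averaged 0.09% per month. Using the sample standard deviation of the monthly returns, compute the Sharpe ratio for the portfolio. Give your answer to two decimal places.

r̄ = (-1.1 + 1.1 − 1.1 − 3.7 − 0.3 + 1.1 − 0.8 − 0.6) / 8 = -5.40 / 8 = -0.6750%
Σ(r − r̄)² = (-1.1 − (-0.6750))² + (1.1 − (-0.6750))² + … = 15.9750
sample σ = √(15.9750 / 7) = √2.2821 = 1.5107%
Sharpe = (r̄ − rf) / σ = (-0.6750 − 0.09) / 1.5107 = -0.7650 / 1.5107 = -0.5064

-0.51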